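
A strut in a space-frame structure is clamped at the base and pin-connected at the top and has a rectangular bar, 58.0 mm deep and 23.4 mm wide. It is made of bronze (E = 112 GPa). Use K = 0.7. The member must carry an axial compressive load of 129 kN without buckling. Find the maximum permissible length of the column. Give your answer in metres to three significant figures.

Buckling occurs about the weak axis: I_min = h·b³/12 with b = 23.4 mm (the shorter side).
I_min = 58.0×23.4³/12 = 6.193×10^4 mm⁴
I = 6.193×10^-8 m⁴
At the buckling limit P_cr = P = 1.290×10^5 N
From P_cr = π²EI/(K·L)²:  L = (1/K)·√(π²EI/P_cr) = (1/0.7)·√(π²×1.12×10^11×6.193×10^-8/1.290×10^5)
L = 1.04 m

L_max ≈ 1.04 m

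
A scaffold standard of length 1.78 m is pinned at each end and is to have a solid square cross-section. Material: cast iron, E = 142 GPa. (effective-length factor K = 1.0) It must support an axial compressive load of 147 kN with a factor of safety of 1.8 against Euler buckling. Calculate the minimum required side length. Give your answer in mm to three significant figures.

Required P_cr = n·P = 1.8 × 147 = 264.6 kN
L_e = K·L = 1 × 1.78 = 1.780 m
Required I = P_cr·L_e²/(π²E) = 2.646×10^5 × 1.780² / (π² × 1.42×10^11) = 5.982×10^-7 m⁴
I_req = 5.982×10^5 mm⁴
Solid square: I = a⁴/12  ⇒  a = (12I)^(1/4) = (12×5.982×10^5)^(1/4) = 51.8 mm

a ≈ 51.8 mm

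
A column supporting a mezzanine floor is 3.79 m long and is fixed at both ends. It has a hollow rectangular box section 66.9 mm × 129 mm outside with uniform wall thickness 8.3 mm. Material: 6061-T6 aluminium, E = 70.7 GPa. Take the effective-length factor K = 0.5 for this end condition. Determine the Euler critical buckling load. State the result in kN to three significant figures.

Inner dimensions: h_i = 129 − 2×8.3 = 112.4 mm, b_i = 66.9 − 2×8.3 = 50.30 mm
Weak-axis I_min = (h_o·b_o³ − h_i·b_i³)/12 with b_o = 66.9, b_i = 50.30 mm (shorter outer/inner sides).
I_min = (129×66.9³ − 112.4×50.30³)/12 = 2.027×10^6 mm⁴
I = 2.027×10^6 mm⁴ = 2.027×10^-6 m⁴
Effective length L_e = K·L = 0.5 × 3.79 = 1.895 m
P_cr = π²EI / L_e² = π² × 70.7×10⁹ × 2.027×10^-6 / 1.895² = 3.938×10^5 N

P_cr ≈ 394 kN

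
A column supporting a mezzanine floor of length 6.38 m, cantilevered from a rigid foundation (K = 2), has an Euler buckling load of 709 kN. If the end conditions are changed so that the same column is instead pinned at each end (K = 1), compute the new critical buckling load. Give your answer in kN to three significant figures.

P_cr ≈ 2840 kN

P_cr ∝ 1/K², so P_cr,new = P_cr,old × (K_old/K_new)² = 709 × (2/1)²
= 709 × 4.000 = 2840 kN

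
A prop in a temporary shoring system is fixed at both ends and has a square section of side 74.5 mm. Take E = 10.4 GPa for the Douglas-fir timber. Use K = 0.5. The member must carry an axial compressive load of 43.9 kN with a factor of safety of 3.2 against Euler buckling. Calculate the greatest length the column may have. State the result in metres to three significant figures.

I = a⁴/12 = 74.5⁴/12 = 2.567×10^6 mm⁴
I = 2.567×10^-6 m⁴
Required critical load P_cr = n·P = 3.2 × 43.9 = 140.5 kN = 1.405×10^5 N
From P_cr = π²EI/(K·L)²:  L = (1/K)·√(π²EI/P_cr) = (1/0.5)·√(π²×1.04×10^10×2.567×10^-6/1.405×10^5)
L = 2.74 m

L_max ≈ 2.74 m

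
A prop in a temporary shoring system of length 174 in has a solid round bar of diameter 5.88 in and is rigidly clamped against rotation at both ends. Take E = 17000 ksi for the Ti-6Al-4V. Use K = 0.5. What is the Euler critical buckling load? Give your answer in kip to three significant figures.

I = πd⁴/64 = π×5.88⁴/64 = 58.68 in⁴
Effective length L_e = K·L = 0.5 × 174 = 87.00 in
P_cr = π²EI / L_e² = π² × 17000×10³ × 58.68 / 87.00² = 1.301×10^6 lb

P_cr ≈ 1300 kip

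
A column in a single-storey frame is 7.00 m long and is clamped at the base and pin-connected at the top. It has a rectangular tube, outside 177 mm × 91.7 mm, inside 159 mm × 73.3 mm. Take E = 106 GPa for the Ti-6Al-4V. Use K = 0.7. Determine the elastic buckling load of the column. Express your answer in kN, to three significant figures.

P_cr ≈ 268 kN

Weak-axis I_min = (h_o·b_o³ − h_i·b_i³)/12 with b_o = 91.7, b_i = 73.30 mm (shorter outer/inner sides).
I_min = (177×91.7³ − 159.0×73.30³)/12 = 6.155×10^6 mm⁴
I = 6.155×10^6 mm⁴ = 6.155×10^-6 m⁴
Effective length L_e = K·L = 0.7 × 7.00 = 4.900 m
P_cr = π²EI / L_e² = π² × 106×10⁹ × 6.155×10^-6 / 4.900² = 2.682×10^5 N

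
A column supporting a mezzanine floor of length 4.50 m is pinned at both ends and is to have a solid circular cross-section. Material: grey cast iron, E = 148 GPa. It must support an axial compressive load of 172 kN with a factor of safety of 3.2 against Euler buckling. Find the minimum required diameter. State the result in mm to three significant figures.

Required P_cr = n·P = 3.2 × 172 = 550.4 kN
L_e = K·L = 1 × 4.50 = 4.500 m
Required I = P_cr·L_e²/(π²E) = 5.504×10^5 × 4.500² / (π² × 1.48×10^11) = 7.630×10^-6 m⁴
I_req = 7.630×10^6 mm⁴
Solid circle: I = πd⁴/64  ⇒  d = (64I/π)^(1/4) = (64×7.630×10^6/π)^(1/4) = 112 mm

d ≈ 112 mm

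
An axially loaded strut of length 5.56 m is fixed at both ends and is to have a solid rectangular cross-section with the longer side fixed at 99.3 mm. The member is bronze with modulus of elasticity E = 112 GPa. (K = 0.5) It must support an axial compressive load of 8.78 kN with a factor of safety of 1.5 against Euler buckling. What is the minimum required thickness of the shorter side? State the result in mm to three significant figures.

Required P_cr = n·P = 1.5 × 8.78 = 13.17 kN
L_e = K·L = 0.5 × 5.56 = 2.780 m
Required I = P_cr·L_e²/(π²E) = 1.317×10^4 × 2.780² / (π² × 1.12×10^11) = 9.208×10^-8 m⁴
I_req = 9.208×10^4 mm⁴
Rectangle, weak axis: I_min = h·b³/12 with h = 99.3 mm fixed  ⇒  b = (12I/h)^(1/3) = 22.3 mm

b ≈ 22.3 mm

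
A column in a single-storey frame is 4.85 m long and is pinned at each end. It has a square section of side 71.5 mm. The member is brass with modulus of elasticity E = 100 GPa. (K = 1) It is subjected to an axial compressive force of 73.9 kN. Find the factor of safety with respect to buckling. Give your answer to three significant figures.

I = a⁴/12 = 71.5⁴/12 = 2.178×10^6 mm⁴
I = 2.178×10^6 mm⁴ = 2.178×10^-6 m⁴
Effective length L_e = K·L = 1 × 4.85 = 4.850 m
P_cr = π²EI / L_e² = π² × 100×10⁹ × 2.178×10^-6 / 4.850² = 9.138×10^4 N
Factor of safety n = P_cr / P = 91.382 / 73.9 = 1.24

n ≈ 1.24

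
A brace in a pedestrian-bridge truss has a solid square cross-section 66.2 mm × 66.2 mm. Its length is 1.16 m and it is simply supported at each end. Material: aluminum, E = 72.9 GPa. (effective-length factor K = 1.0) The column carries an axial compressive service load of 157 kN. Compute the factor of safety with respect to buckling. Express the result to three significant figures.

I = a⁴/12 = 66.2⁴/12 = 1.600×10^6 mm⁴
I = 1.600×10^6 mm⁴ = 1.600×10^-6 m⁴
Effective length L_e = K·L = 1 × 1.16 = 1.160 m
P_cr = π²EI / L_e² = π² × 72.9×10⁹ × 1.600×10^-6 / 1.160² = 8.558×10^5 N
Factor of safety n = P_cr / P = 855.78 / 157 = 5.45

n ≈ 5.45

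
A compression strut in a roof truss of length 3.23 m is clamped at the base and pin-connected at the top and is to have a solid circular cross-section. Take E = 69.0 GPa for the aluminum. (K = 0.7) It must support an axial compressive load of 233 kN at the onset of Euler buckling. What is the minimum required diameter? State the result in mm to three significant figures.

L_e = K·L = 0.7 × 3.23 = 2.261 m
Required I = P_cr·L_e²/(π²E) = 2.330×10^5 × 2.261² / (π² × 6.90×10^10) = 1.749×10^-6 m⁴
I_req = 1.749×10^6 mm⁴
Solid circle: I = πd⁴/64  ⇒  d = (64I/π)^(1/4) = (64×1.749×10^6/π)^(1/4) = 77.3 mm

d ≈ 77.3 mm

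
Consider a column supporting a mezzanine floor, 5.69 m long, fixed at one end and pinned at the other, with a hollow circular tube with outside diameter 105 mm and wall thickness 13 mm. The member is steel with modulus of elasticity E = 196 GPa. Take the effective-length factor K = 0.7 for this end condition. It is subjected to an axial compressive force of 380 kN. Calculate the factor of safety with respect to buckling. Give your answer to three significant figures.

Inner diameter d_i = 105 − 2×13 = 79.00 mm
I = π(d_o⁴ − d_i⁴)/64 = π(105⁴ − 79.00⁴)/64 = 4.055×10^6 mm⁴
I = 4.055×10^6 mm⁴ = 4.055×10^-6 m⁴
Effective length L_e = K·L = 0.7 × 5.69 = 3.983 m
P_cr = π²EI / L_e² = π² × 196×10⁹ × 4.055×10^-6 / 3.983² = 4.944×10^5 N
Factor of safety n = P_cr / P = 494.41 / 380 = 1.30

n ≈ 1.30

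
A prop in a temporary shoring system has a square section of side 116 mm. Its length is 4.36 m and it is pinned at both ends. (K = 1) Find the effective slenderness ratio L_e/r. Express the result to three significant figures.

λ ≈ 130

For a square r = a/√12 = 116/√12 = 33.49 mm
L_e = K·L = 1 × 4.36 m = 4.360 m = 4360.0 mm
λ = L_e / r_min = 4360.0 / 33.49 = 130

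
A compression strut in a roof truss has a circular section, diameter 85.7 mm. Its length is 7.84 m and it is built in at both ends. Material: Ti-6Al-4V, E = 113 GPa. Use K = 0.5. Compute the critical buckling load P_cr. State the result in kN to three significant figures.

I = πd⁴/64 = π×85.7⁴/64 = 2.648×10^6 mm⁴
I = 2.648×10^6 mm⁴ = 2.648×10^-6 m⁴
Effective length L_e = K·L = 0.5 × 7.84 = 3.920 m
P_cr = π²EI / L_e² = π² × 113×10⁹ × 2.648×10^-6 / 3.920² = 1.922×10^5 N

P_cr ≈ 192 kN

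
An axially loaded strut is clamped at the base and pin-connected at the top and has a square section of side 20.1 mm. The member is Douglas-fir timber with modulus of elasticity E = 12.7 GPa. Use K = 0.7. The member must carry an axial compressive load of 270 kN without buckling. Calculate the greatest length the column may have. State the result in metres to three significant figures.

I = a⁴/12 = 20.1⁴/12 = 1.360×10^4 mm⁴
I = 1.360×10^-8 m⁴
At the buckling limit P_cr = P = 2.700×10^5 N
From P_cr = π²EI/(K·L)²:  L = (1/K)·√(π²EI/P_cr) = (1/0.7)·√(π²×1.27×10^10×1.360×10^-8/2.700×10^5)
L = 0.114 m

L_max ≈ 0.114 m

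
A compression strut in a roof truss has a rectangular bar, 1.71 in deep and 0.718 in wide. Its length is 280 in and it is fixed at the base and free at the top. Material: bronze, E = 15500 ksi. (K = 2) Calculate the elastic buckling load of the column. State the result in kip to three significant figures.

Buckling occurs about the weak axis: I_min = h·b³/12 with b = 0.718 in (the shorter side).
I_min = 1.71×0.718³/12 = 5.275×10^-2 in⁴
Effective length L_e = K·L = 2 × 280 = 560.0 in
P_cr = π²EI / L_e² = π² × 15500×10³ × 5.275×10^-2 / 560.0² = 25.73 lb

P_cr ≈ 0.0257 kip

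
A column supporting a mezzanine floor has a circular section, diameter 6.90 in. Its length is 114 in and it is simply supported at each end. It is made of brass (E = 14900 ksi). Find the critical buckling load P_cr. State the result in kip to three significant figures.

I = πd⁴/64 = π×6.90⁴/64 = 111.3 in⁴
Effective length L_e = K·L = 1 × 114 = 114.0 in
P_cr = π²EI / L_e² = π² × 14900×10³ × 111.3 / 114.0² = 1.259×10^6 lb

P_cr ≈ 1260 kip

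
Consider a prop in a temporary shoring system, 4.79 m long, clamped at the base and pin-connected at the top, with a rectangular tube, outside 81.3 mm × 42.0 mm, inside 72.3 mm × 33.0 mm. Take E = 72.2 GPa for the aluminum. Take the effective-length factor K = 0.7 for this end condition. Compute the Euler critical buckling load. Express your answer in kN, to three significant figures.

Weak-axis I_min = (h_o·b_o³ − h_i·b_i³)/12 with b_o = 42.0, b_i = 33.00 mm (shorter outer/inner sides).
I_min = (81.3×42.0³ − 72.30×33.00³)/12 = 2.854×10^5 mm⁴
I = 2.854×10^5 mm⁴ = 2.854×10^-7 m⁴
Effective length L_e = K·L = 0.7 × 4.79 = 3.353 m
P_cr = π²EI / L_e² = π² × 72.2×10⁹ × 2.854×10^-7 / 3.353² = 1.809×10^4 N

P_cr ≈ 18.1 kN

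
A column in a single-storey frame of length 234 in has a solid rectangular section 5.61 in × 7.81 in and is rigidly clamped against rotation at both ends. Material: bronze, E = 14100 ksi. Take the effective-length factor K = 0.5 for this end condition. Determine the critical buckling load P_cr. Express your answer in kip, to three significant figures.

Buckling occurs about the weak axis: I_min = h·b³/12 with b = 5.61 in (the shorter side).
I_min = 7.81×5.61³/12 = 114.9 in⁴
Effective length L_e = K·L = 0.5 × 234 = 117.0 in
P_cr = π²EI / L_e² = π² × 14100×10³ × 114.9 / 117.0² = 1.168×10^6 lb

P_cr ≈ 1170 kip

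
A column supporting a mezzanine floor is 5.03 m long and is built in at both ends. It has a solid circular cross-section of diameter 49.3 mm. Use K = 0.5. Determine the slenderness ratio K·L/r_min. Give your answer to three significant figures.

I = πd⁴/64 = π×49.3⁴/64 = 2.900×10^5 mm⁴
A = 1.909×10^3 mm²;  r_min = √(I/A) = √(2.900×10^5/1.909×10^3) = 12.32 mm
L_e = K·L = 0.5 × 5.03 m = 2.515 m = 2515.0 mm
λ = L_e / r_min = 2515.0 / 12.32 = 204

λ ≈ 204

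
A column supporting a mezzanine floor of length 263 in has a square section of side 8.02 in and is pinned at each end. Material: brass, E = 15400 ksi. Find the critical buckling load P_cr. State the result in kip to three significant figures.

P_cr ≈ 758 kip

I = a⁴/12 = 8.02⁴/12 = 344.8 in⁴
Effective length L_e = K·L = 1 × 263 = 263.0 in
P_cr = π²EI / L_e² = π² × 15400×10³ × 344.8 / 263.0² = 7.576×10^5 lb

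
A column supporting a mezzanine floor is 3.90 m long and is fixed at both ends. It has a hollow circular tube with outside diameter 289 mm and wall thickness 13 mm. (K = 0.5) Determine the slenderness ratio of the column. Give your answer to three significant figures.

Inner diameter d_i = 289 − 2×13 = 263.0 mm
I = π(d_o⁴ − d_i⁴)/64 = π(289⁴ − 263.0⁴)/64 = 1.076×10^8 mm⁴
A = 1.127×10^4 mm²;  r_min = √(I/A) = √(1.076×10^8/1.127×10^4) = 97.69 mm
L_e = K·L = 0.5 × 3.90 m = 1.950 m = 1950.0 mm
λ = L_e / r_min = 1950.0 / 97.69 = 20.0

λ ≈ 20.0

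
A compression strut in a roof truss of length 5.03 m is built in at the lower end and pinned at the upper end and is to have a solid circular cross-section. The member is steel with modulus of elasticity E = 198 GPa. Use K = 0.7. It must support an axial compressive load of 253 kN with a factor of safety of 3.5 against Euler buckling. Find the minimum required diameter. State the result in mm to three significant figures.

Required P_cr = n·P = 3.5 × 253 = 885.5 kN
L_e = K·L = 0.7 × 5.03 = 3.521 m
Required I = P_cr·L_e²/(π²E) = 8.855×10^5 × 3.521² / (π² × 1.98×10^11) = 5.618×10^-6 m⁴
I_req = 5.618×10^6 mm⁴
Solid circle: I = πd⁴/64  ⇒  d = (64I/π)^(1/4) = (64×5.618×10^6/π)^(1/4) = 103 mm

d ≈ 103 mm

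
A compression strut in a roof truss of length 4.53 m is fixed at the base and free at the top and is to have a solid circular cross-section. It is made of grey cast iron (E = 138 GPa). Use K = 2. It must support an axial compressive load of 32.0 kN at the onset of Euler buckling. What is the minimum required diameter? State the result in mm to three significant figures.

L_e = K·L = 2 × 4.53 = 9.060 m
Required I = P_cr·L_e²/(π²E) = 3.200×10^4 × 9.060² / (π² × 1.38×10^11) = 1.929×10^-6 m⁴
I_req = 1.929×10^6 mm⁴
Solid circle: I = πd⁴/64  ⇒  d = (64I/π)^(1/4) = (64×1.929×10^6/π)^(1/4) = 79.2 mm

d ≈ 79.2 mm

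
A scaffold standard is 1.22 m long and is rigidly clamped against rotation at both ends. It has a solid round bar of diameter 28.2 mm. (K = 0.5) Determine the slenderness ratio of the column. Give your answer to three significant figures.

λ ≈ 86.5

I = πd⁴/64 = π×28.2⁴/64 = 3.104×10^4 mm⁴
A = 624.6 mm²;  r_min = √(I/A) = √(3.104×10^4/624.6) = 7.050 mm
L_e = K·L = 0.5 × 1.22 m = 0.6100 m = 610.00 mm
λ = L_e / r_min = 610.00 / 7.050 = 86.5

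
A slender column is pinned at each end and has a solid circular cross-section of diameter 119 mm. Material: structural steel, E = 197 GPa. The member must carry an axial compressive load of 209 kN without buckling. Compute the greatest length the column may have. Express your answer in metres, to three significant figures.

L_max ≈ 9.57 m

I = πd⁴/64 = π×119⁴/64 = 9.844×10^6 mm⁴
I = 9.844×10^-6 m⁴
At the buckling limit P_cr = P = 2.090×10^5 N
From P_cr = π²EI/(K·L)²:  L = (1/K)·√(π²EI/P_cr) = (1/1)·√(π²×1.97×10^11×9.844×10^-6/2.090×10^5)
L = 9.57 m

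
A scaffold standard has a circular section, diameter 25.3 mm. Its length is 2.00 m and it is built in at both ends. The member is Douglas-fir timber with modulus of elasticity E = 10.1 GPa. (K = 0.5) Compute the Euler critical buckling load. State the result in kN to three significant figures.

I = πd⁴/64 = π×25.3⁴/64 = 2.011×10^4 mm⁴
I = 2.011×10^4 mm⁴ = 2.011×10^-8 m⁴
Effective length L_e = K·L = 0.5 × 2.00 = 1.000 m
P_cr = π²EI / L_e² = π² × 10.1×10⁹ × 2.011×10^-8 / 1.000² = 2.005×10^3 N

P_cr ≈ 2.00 kN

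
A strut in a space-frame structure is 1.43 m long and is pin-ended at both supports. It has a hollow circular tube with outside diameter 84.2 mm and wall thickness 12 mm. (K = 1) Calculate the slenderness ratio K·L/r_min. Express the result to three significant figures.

Inner diameter d_i = 84.2 − 2×12 = 60.20 mm
I = π(d_o⁴ − d_i⁴)/64 = π(84.2⁴ − 60.20⁴)/64 = 1.823×10^6 mm⁴
A = 2.722×10^3 mm²;  r_min = √(I/A) = √(1.823×10^6/2.722×10^3) = 25.88 mm
L_e = K·L = 1 × 1.43 m = 1.430 m = 1430.0 mm
λ = L_e / r_min = 1430.0 / 25.88 = 55.3

λ ≈ 55.3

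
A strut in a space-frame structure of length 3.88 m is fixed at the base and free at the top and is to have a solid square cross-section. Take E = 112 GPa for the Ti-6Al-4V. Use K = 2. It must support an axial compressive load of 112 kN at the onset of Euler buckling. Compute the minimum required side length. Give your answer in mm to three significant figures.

a ≈ 92.5 mm

L_e = K·L = 2 × 3.88 = 7.760 m
Required I = P_cr·L_e²/(π²E) = 1.120×10^5 × 7.760² / (π² × 1.12×10^11) = 6.101×10^-6 m⁴
I_req = 6.101×10^6 mm⁴
Solid square: I = a⁴/12  ⇒  a = (12I)^(1/4) = (12×6.101×10^6)^(1/4) = 92.5 mm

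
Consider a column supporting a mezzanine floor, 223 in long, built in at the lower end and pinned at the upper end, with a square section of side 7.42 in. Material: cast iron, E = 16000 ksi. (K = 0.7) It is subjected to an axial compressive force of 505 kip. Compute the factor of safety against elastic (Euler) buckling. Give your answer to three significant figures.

I = a⁴/12 = 7.42⁴/12 = 252.6 in⁴
Effective length L_e = K·L = 0.7 × 223 = 156.1 in
P_cr = π²EI / L_e² = π² × 16000×10³ × 252.6 / 156.1² = 1.637×10^6 lb
Factor of safety n = P_cr / P = 1637.0 / 505 = 3.24

n ≈ 3.24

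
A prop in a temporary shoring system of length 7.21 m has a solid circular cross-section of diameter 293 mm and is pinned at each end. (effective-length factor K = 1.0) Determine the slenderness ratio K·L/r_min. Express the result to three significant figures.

λ ≈ 98.4

For a solid circle r = d/4 = 293/4 = 73.25 mm
L_e = K·L = 1 × 7.21 m = 7.210 m = 7210.0 mm
λ = L_e / r_min = 7210.0 / 73.25 = 98.4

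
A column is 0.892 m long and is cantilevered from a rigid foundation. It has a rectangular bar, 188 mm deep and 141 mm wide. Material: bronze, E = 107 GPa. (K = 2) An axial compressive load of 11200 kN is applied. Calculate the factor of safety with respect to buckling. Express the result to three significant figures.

Buckling occurs about the weak axis: I_min = h·b³/12 with b = 141 mm (the shorter side).
I_min = 188×141³/12 = 4.392×10^7 mm⁴
I = 4.392×10^7 mm⁴ = 4.392×10^-5 m⁴
Effective length L_e = K·L = 2 × 0.892 = 1.784 m
P_cr = π²EI / L_e² = π² × 107×10⁹ × 4.392×10^-5 / 1.784² = 1.457×10^7 N
Factor of safety n = P_cr / P = 14572 / 11200 = 1.30

n ≈ 1.30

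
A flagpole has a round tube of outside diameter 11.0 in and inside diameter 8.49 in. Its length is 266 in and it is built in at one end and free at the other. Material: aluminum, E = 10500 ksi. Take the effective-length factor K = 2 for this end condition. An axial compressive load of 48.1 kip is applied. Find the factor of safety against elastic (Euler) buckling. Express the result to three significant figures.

n ≈ 3.53

d_o = 11.0 in, d_i = 8.49 in
I = π(d_o⁴ − d_i⁴)/64 = π(11.0⁴ − 8.490⁴)/64 = 463.7 in⁴
Effective length L_e = K·L = 2 × 266 = 532.0 in
P_cr = π²EI / L_e² = π² × 10500×10³ × 463.7 / 532.0² = 1.698×10^5 lb
Factor of safety n = P_cr / P = 169.77 / 48.1 = 3.53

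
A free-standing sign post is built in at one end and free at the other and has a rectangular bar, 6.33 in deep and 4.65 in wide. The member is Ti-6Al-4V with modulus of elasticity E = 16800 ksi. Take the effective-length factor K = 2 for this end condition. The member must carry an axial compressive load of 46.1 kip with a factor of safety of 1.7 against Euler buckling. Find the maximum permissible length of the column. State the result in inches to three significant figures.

L_max ≈ 167 in

Buckling occurs about the weak axis: I_min = h·b³/12 with b = 4.65 in (the shorter side).
I_min = 6.33×4.65³/12 = 53.04 in⁴
Required critical load P_cr = n·P = 1.7 × 46.1 = 78.37 kip = 7.837×10^4 lb
From P_cr = π²EI/(K·L)²:  L = (1/K)·√(π²EI/P_cr) = (1/2)·√(π²×1.68×10^7×53.04/7.837×10^4)
L = 167 in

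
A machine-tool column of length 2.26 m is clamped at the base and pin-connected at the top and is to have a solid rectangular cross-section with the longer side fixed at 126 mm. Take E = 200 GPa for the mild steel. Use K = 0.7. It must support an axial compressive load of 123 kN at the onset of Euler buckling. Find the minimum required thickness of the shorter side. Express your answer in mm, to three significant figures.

b ≈ 24.6 mm

L_e = K·L = 0.7 × 2.26 = 1.582 m
Required I = P_cr·L_e²/(π²E) = 1.230×10^5 × 1.582² / (π² × 2.00×10^11) = 1.560×10^-7 m⁴
I_req = 1.560×10^5 mm⁴
Rectangle, weak axis: I_min = h·b³/12 with h = 126 mm fixed  ⇒  b = (12I/h)^(1/3) = 24.6 mm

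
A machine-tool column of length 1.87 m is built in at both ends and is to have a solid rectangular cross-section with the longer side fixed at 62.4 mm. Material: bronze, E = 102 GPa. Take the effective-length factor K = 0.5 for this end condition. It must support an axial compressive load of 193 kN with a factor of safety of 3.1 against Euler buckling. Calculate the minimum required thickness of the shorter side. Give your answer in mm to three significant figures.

b ≈ 46.4 mm

Required P_cr = n·P = 3.1 × 193 = 598.3 kN
L_e = K·L = 0.5 × 1.87 = 0.9350 m
Required I = P_cr·L_e²/(π²E) = 5.983×10^5 × 0.9350² / (π² × 1.02×10^11) = 5.196×10^-7 m⁴
I_req = 5.196×10^5 mm⁴
Rectangle, weak axis: I_min = h·b³/12 with h = 62.4 mm fixed  ⇒  b = (12I/h)^(1/3) = 46.4 mm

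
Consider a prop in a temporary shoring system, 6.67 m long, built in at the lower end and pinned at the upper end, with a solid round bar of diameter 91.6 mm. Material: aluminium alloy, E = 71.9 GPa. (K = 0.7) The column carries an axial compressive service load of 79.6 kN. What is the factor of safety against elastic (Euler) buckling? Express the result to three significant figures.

n ≈ 1.41

I = πd⁴/64 = π×91.6⁴/64 = 3.456×10^6 mm⁴
I = 3.456×10^6 mm⁴ = 3.456×10^-6 m⁴
Effective length L_e = K·L = 0.7 × 6.67 = 4.669 m
P_cr = π²EI / L_e² = π² × 71.9×10⁹ × 3.456×10^-6 / 4.669² = 1.125×10^5 N
Factor of safety n = P_cr / P = 112.49 / 79.6 = 1.41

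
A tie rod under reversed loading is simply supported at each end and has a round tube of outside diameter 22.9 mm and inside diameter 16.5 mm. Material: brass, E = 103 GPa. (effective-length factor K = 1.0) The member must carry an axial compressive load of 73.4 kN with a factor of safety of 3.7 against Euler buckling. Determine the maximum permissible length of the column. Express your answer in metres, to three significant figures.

d_o = 22.9 mm, d_i = 16.5 mm
I = π(d_o⁴ − d_i⁴)/64 = π(22.9⁴ − 16.50⁴)/64 = 9.861×10^3 mm⁴
I = 9.861×10^-9 m⁴
Required critical load P_cr = n·P = 3.7 × 73.4 = 271.6 kN = 2.716×10^5 N
From P_cr = π²EI/(K·L)²:  L = (1/K)·√(π²EI/P_cr) = (1/1)·√(π²×1.03×10^11×9.861×10^-9/2.716×10^5)
L = 0.192 m

L_max ≈ 0.192 m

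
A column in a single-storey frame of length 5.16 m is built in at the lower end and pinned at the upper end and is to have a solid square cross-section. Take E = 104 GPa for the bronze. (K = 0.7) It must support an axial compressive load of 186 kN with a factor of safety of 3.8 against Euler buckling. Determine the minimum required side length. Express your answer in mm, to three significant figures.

Required P_cr = n·P = 3.8 × 186 = 706.8 kN
L_e = K·L = 0.7 × 5.16 = 3.612 m
Required I = P_cr·L_e²/(π²E) = 7.068×10^5 × 3.612² / (π² × 1.04×10^11) = 8.984×10^-6 m⁴
I_req = 8.984×10^6 mm⁴
Solid square: I = a⁴/12  ⇒  a = (12I)^(1/4) = (12×8.984×10^6)^(1/4) = 102 mm

a ≈ 102 mm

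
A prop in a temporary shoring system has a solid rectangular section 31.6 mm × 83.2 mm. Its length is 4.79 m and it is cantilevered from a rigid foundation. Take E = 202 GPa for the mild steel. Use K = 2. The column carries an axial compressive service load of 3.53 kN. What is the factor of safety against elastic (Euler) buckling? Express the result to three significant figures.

n ≈ 1.35

Buckling occurs about the weak axis: I_min = h·b³/12 with b = 31.6 mm (the shorter side).
I_min = 83.2×31.6³/12 = 2.188×10^5 mm⁴
I = 2.188×10^5 mm⁴ = 2.188×10^-7 m⁴
Effective length L_e = K·L = 2 × 4.79 = 9.580 m
P_cr = π²EI / L_e² = π² × 202×10⁹ × 2.188×10^-7 / 9.580² = 4.753×10^3 N
Factor of safety n = P_cr / P = 4.7525 / 3.53 = 1.35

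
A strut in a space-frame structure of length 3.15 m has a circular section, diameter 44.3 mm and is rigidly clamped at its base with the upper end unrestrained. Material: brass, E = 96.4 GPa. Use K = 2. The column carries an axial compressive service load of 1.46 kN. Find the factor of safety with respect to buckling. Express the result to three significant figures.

I = πd⁴/64 = π×44.3⁴/64 = 1.891×10^5 mm⁴
I = 1.891×10^5 mm⁴ = 1.891×10^-7 m⁴
Effective length L_e = K·L = 2 × 3.15 = 6.300 m
P_cr = π²EI / L_e² = π² × 96.4×10⁹ × 1.891×10^-7 / 6.300² = 4.532×10^3 N
Factor of safety n = P_cr / P = 4.5319 / 1.46 = 3.10

n ≈ 3.10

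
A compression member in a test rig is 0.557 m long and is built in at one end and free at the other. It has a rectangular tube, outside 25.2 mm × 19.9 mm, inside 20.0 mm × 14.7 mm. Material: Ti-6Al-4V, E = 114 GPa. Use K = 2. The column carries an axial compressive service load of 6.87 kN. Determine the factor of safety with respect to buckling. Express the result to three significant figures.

Weak-axis I_min = (h_o·b_o³ − h_i·b_i³)/12 with b_o = 19.9, b_i = 14.70 mm (shorter outer/inner sides).
I_min = (25.2×19.9³ − 20.00×14.70³)/12 = 1.126×10^4 mm⁴
I = 1.126×10^4 mm⁴ = 1.126×10^-8 m⁴
Effective length L_e = K·L = 2 × 0.557 = 1.114 m
P_cr = π²EI / L_e² = π² × 114×10⁹ × 1.126×10^-8 / 1.114² = 1.020×10^4 N
Factor of safety n = P_cr / P = 10.204 / 6.87 = 1.49

n ≈ 1.49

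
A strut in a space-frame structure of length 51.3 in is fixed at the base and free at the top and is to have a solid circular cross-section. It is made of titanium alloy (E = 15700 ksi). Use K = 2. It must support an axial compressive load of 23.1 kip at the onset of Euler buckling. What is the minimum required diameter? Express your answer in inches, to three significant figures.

d ≈ 2.38 in

L_e = K·L = 2 × 51.3 = 102.6 in
Required I = P_cr·L_e²/(π²E) = 2.310×10^4 × 102.6² / (π² × 1.57×10^7) = 1.569 in⁴
Solid circle: I = πd⁴/64  ⇒  d = (64I/π)^(1/4) = (64×1.569/π)^(1/4) = 2.38 in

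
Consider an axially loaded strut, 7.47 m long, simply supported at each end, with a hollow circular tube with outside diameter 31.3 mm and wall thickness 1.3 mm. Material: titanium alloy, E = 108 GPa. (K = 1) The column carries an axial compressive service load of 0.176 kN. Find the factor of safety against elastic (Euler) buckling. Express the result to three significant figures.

Inner diameter d_i = 31.3 − 2×1.3 = 28.70 mm
I = π(d_o⁴ − d_i⁴)/64 = π(31.3⁴ − 28.70⁴)/64 = 1.381×10^4 mm⁴
I = 1.381×10^4 mm⁴ = 1.381×10^-8 m⁴
Effective length L_e = K·L = 1 × 7.47 = 7.470 m
P_cr = π²EI / L_e² = π² × 108×10⁹ × 1.381×10^-8 / 7.470² = 263.8 N
Factor of safety n = P_cr / P = 0.26379 / 0.176 = 1.50

n ≈ 1.50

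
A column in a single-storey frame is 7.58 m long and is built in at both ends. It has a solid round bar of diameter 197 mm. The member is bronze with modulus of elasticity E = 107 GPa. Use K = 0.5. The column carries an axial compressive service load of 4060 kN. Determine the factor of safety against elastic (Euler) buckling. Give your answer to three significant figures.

I = πd⁴/64 = π×197⁴/64 = 7.393×10^7 mm⁴
I = 7.393×10^7 mm⁴ = 7.393×10^-5 m⁴
Effective length L_e = K·L = 0.5 × 7.58 = 3.790 m
P_cr = π²EI / L_e² = π² × 107×10⁹ × 7.393×10^-5 / 3.790² = 5.436×10^6 N
Factor of safety n = P_cr / P = 5435.5 / 4060 = 1.34

n ≈ 1.34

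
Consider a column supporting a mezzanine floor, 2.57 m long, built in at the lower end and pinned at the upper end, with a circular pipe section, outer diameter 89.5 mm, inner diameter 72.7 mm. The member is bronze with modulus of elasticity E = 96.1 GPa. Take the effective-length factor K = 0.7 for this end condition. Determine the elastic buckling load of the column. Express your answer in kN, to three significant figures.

P_cr ≈ 521 kN

d_o = 89.5 mm, d_i = 72.7 mm
I = π(d_o⁴ − d_i⁴)/64 = π(89.5⁴ − 72.70⁴)/64 = 1.778×10^6 mm⁴
I = 1.778×10^6 mm⁴ = 1.778×10^-6 m⁴
Effective length L_e = K·L = 0.7 × 2.57 = 1.799 m
P_cr = π²EI / L_e² = π² × 96.1×10⁹ × 1.778×10^-6 / 1.799² = 5.212×10^5 N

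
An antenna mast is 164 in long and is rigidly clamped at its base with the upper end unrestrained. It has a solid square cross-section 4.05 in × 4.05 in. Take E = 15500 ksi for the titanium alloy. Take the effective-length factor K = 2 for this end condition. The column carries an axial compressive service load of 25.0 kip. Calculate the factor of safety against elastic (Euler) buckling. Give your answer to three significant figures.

n ≈ 1.28

I = a⁴/12 = 4.05⁴/12 = 22.42 in⁴
Effective length L_e = K·L = 2 × 164 = 328.0 in
P_cr = π²EI / L_e² = π² × 15500×10³ × 22.42 / 328.0² = 3.188×10^4 lb
Factor of safety n = P_cr / P = 31.880 / 25.0 = 1.28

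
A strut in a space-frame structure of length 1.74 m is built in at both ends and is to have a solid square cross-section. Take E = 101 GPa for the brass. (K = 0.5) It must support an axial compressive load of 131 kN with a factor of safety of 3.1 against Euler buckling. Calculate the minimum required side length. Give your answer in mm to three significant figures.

a ≈ 43.9 mm

Required P_cr = n·P = 3.1 × 131 = 406.1 kN
L_e = K·L = 0.5 × 1.74 = 0.8700 m
Required I = P_cr·L_e²/(π²E) = 4.061×10^5 × 0.8700² / (π² × 1.01×10^11) = 3.084×10^-7 m⁴
I_req = 3.084×10^5 mm⁴
Solid square: I = a⁴/12  ⇒  a = (12I)^(1/4) = (12×3.084×10^5)^(1/4) = 43.9 mm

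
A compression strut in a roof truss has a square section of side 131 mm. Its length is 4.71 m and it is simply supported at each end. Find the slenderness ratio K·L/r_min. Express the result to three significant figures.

λ ≈ 125

I = a⁴/12 = 131⁴/12 = 2.454×10^7 mm⁴
A = 1.716×10^4 mm²;  r_min = √(I/A) = √(2.454×10^7/1.716×10^4) = 37.82 mm
L_e = K·L = 1 × 4.71 m = 4.710 m = 4710.0 mm
λ = L_e / r_min = 4710.0 / 37.82 = 125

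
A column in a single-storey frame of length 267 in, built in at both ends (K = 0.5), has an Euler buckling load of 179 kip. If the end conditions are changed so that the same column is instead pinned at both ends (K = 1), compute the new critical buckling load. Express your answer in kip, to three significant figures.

P_cr ∝ 1/K², so P_cr,new = P_cr,old × (K_old/K_new)² = 179 × (0.5/1)²
= 179 × 0.2500 = 44.8 kip

P_cr ≈ 44.8 kip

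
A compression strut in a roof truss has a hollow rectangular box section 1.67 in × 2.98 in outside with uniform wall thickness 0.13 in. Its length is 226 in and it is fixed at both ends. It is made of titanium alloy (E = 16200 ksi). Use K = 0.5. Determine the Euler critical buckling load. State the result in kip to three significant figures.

P_cr ≈ 6.53 kip

Inner dimensions: h_i = 2.98 − 2×0.13 = 2.720 in, b_i = 1.67 − 2×0.13 = 1.410 in
Weak-axis I_min = (h_o·b_o³ − h_i·b_i³)/12 with b_o = 1.67, b_i = 1.410 in (shorter outer/inner sides).
I_min = (2.98×1.67³ − 2.720×1.410³)/12 = 0.5212 in⁴
Effective length L_e = K·L = 0.5 × 226 = 113.0 in
P_cr = π²EI / L_e² = π² × 16200×10³ × 0.5212 / 113.0² = 6.526×10^3 lb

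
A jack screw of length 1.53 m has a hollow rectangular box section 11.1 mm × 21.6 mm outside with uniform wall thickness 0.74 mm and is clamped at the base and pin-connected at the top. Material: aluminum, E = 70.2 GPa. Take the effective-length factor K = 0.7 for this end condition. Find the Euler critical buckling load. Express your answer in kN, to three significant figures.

Inner dimensions: h_i = 21.6 − 2×0.74 = 20.12 mm, b_i = 11.1 − 2×0.74 = 9.620 mm
Weak-axis I_min = (h_o·b_o³ − h_i·b_i³)/12 with b_o = 11.1, b_i = 9.620 mm (shorter outer/inner sides).
I_min = (21.6×11.1³ − 20.12×9.620³)/12 = 969.0 mm⁴
I = 969.0 mm⁴ = 9.690×10^-10 m⁴
Effective length L_e = K·L = 0.7 × 1.53 = 1.071 m
P_cr = π²EI / L_e² = π² × 70.2×10⁹ × 9.690×10^-10 / 1.071² = 585.3 N

P_cr ≈ 0.585 kN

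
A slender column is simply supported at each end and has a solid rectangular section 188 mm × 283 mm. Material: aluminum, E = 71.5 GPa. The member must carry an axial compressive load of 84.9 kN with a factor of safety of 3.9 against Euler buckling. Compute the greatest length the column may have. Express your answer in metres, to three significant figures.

Buckling occurs about the weak axis: I_min = h·b³/12 with b = 188 mm (the shorter side).
I_min = 283×188³/12 = 1.567×10^8 mm⁴
I = 1.567×10^-4 m⁴
Required critical load P_cr = n·P = 3.9 × 84.9 = 331.1 kN = 3.311×10^5 N
From P_cr = π²EI/(K·L)²:  L = (1/K)·√(π²EI/P_cr) = (1/1)·√(π²×7.15×10^10×1.567×10^-4/3.311×10^5)
L = 18.3 m

L_max ≈ 18.3 m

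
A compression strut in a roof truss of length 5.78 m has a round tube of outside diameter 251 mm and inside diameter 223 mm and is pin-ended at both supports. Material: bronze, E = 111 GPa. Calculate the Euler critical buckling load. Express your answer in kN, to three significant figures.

P_cr ≈ 2410 kN

d_o = 251 mm, d_i = 223 mm
I = π(d_o⁴ − d_i⁴)/64 = π(251⁴ − 223.0⁴)/64 = 7.344×10^7 mm⁴
I = 7.344×10^7 mm⁴ = 7.344×10^-5 m⁴
Effective length L_e = K·L = 1 × 5.78 = 5.780 m
P_cr = π²EI / L_e² = π² × 111×10⁹ × 7.344×10^-5 / 5.780² = 2.408×10^6 N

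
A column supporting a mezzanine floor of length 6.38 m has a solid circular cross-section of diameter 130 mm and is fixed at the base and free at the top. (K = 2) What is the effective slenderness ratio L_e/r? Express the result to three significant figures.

For a solid circle r = d/4 = 130/4 = 32.50 mm
L_e = K·L = 2 × 6.38 m = 12.76 m = 12760 mm
λ = L_e / r_min = 12760 / 32.50 = 393

λ ≈ 393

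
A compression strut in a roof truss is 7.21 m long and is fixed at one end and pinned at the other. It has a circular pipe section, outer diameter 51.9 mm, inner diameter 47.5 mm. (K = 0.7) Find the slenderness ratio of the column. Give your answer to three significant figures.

d_o = 51.9 mm, d_i = 47.5 mm
I = π(d_o⁴ − d_i⁴)/64 = π(51.9⁴ − 47.50⁴)/64 = 1.063×10^5 mm⁴
A = 343.5 mm²;  r_min = √(I/A) = √(1.063×10^5/343.5) = 17.59 mm
L_e = K·L = 0.7 × 7.21 m = 5.047 m = 5047.0 mm
λ = L_e / r_min = 5047.0 / 17.59 = 287

λ ≈ 287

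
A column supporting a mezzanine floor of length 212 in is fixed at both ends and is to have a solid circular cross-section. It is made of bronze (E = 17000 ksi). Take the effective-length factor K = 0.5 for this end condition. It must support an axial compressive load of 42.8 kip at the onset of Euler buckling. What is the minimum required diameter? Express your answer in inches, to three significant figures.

d ≈ 2.76 in

L_e = K·L = 0.5 × 212 = 106.0 in
Required I = P_cr·L_e²/(π²E) = 4.280×10^4 × 106.0² / (π² × 1.70×10^7) = 2.866 in⁴
Solid circle: I = πd⁴/64  ⇒  d = (64I/π)^(1/4) = (64×2.866/π)^(1/4) = 2.76 in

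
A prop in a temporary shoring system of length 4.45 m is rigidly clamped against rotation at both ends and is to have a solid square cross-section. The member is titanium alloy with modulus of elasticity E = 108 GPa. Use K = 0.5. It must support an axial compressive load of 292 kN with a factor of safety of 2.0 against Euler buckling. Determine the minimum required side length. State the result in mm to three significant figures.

a ≈ 75.5 mm

Required P_cr = n·P = 2.0 × 292 = 584.0 kN
L_e = K·L = 0.5 × 4.45 = 2.225 m
Required I = P_cr·L_e²/(π²E) = 5.840×10^5 × 2.225² / (π² × 1.08×10^11) = 2.712×10^-6 m⁴
I_req = 2.712×10^6 mm⁴
Solid square: I = a⁴/12  ⇒  a = (12I)^(1/4) = (12×2.712×10^6)^(1/4) = 75.5 mm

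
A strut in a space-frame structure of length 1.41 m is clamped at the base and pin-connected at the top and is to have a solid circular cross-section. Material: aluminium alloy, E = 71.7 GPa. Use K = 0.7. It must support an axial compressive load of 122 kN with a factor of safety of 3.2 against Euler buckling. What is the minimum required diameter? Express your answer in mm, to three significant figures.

Required P_cr = n·P = 3.2 × 122 = 390.4 kN
L_e = K·L = 0.7 × 1.41 = 0.9870 m
Required I = P_cr·L_e²/(π²E) = 3.904×10^5 × 0.9870² / (π² × 7.17×10^10) = 5.374×10^-7 m⁴
I_req = 5.374×10^5 mm⁴
Solid circle: I = πd⁴/64  ⇒  d = (64I/π)^(1/4) = (64×5.374×10^5/π)^(1/4) = 57.5 mm

d ≈ 57.5 mm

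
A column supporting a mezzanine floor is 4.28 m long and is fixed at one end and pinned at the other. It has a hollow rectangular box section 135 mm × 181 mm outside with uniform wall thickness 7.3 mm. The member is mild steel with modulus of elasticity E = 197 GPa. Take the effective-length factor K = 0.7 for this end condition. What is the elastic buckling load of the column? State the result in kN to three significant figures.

Inner dimensions: h_i = 181 − 2×7.3 = 166.4 mm, b_i = 135 − 2×7.3 = 120.4 mm
Weak-axis I_min = (h_o·b_o³ − h_i·b_i³)/12 with b_o = 135, b_i = 120.4 mm (shorter outer/inner sides).
I_min = (181×135³ − 166.4×120.4³)/12 = 1.291×10^7 mm⁴
I = 1.291×10^7 mm⁴ = 1.291×10^-5 m⁴
Effective length L_e = K·L = 0.7 × 4.28 = 2.996 m
P_cr = π²EI / L_e² = π² × 197×10⁹ × 1.291×10^-5 / 2.996² = 2.796×10^6 N

P_cr ≈ 2800 kN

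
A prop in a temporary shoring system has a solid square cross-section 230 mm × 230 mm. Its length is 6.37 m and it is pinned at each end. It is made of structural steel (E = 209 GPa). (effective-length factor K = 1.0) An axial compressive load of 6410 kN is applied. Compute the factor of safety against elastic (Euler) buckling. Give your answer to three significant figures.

n ≈ 1.85

I = a⁴/12 = 230⁴/12 = 2.332×10^8 mm⁴
I = 2.332×10^8 mm⁴ = 2.332×10^-4 m⁴
Effective length L_e = K·L = 1 × 6.37 = 6.370 m
P_cr = π²EI / L_e² = π² × 209×10⁹ × 2.332×10^-4 / 6.370² = 1.185×10^7 N
Factor of safety n = P_cr / P = 11855 / 6410 = 1.85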